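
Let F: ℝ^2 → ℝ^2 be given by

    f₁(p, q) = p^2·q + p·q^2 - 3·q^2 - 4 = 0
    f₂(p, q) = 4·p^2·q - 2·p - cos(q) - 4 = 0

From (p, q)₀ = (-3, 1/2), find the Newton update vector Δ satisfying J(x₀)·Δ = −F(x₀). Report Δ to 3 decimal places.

At (-3, 1/2): F = (-1.000, 19.12242).
Jacobian J = [[2·p·q + q^2, p^2 + 2·p·q - 6·q], [8·p·q - 2, 4·p^2 + sin(q)]].
At the point, J = [[-2.750, 3.000], [-14.000, 36.47943]] (det J = -58.31842).
Solving J·Δ = −F gives Δ = (-1.609, -1.142).

(-1.609, -1.142)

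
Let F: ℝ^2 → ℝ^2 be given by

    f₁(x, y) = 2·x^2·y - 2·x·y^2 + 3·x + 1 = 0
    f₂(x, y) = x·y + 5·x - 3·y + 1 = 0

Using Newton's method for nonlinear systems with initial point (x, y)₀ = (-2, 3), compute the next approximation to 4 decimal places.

At (-2, 3): F = (55.0000, -24.0000).
Jacobian J = [[4·x·y - 2·y^2 + 3, 2·x^2 - 4·x·y], [y + 5, x - 3]].
At the point, J = [[-39.0000, 32.0000], [8.0000, -5.0000]] (det J = -61.0000).
Solving J·Δ = −F gives Δ = (8.0820, 8.1311).
Then the next iterate is (x, y)₁ = (6.0820, 11.1311).

(6.0820, 11.1311)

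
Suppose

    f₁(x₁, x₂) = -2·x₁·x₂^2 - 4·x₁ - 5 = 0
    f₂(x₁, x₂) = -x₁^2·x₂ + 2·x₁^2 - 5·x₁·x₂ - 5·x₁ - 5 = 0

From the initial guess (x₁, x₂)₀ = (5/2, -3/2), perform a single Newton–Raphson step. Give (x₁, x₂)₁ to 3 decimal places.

(3.533, 0.836)

At (5/2, -3/2): F = (-26.250, 23.125).
Jacobian J = [[-2·x₂^2 - 4, -4·x₁·x₂], [-2·x₁·x₂ + 4·x₁ - 5·x₂ - 5, -x₁^2 - 5·x₁]].
At the point, J = [[-8.500, 15.000], [20.000, -18.750]] (det J = -140.625).
Solving J·Δ = −F gives Δ = (1.033, 2.336).
Then the next iterate is (x₁, x₂)₁ = (3.533, 0.836).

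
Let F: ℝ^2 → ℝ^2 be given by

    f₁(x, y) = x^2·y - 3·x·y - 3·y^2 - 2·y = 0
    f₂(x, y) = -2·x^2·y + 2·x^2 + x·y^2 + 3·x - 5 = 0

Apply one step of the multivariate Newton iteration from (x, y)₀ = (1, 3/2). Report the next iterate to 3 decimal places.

(1.552, 0.456)

At (1, 3/2): F = (-12.750, -0.750).
Jacobian J = [[2·x·y - 3·y, x^2 - 3·x - 6·y - 2], [-4·x·y + 4·x + y^2 + 3, -2·x^2 + 2·x·y]].
At the point, J = [[-1.500, -13.000], [3.250, 1.000]] (det J = 40.750).
Solving J·Δ = −F gives Δ = (0.552, -1.044).
Then the next iterate is (x, y)₁ = (1.552, 0.456).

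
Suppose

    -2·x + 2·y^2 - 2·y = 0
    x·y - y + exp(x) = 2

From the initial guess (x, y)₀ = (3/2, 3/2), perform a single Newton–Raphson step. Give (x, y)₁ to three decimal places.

At (3/2, 3/2): F = (-1.500, 3.23169).
Jacobian J = [[-2, 4·y - 2], [y + exp(x), x - 1]].
At the point, J = [[-2.000, 4.000], [5.98169, 0.500]] (det J = -24.92676).
Solving J·Δ = −F gives Δ = (-0.549, 0.101).
Then the next iterate is (x, y)₁ = (0.951, 1.601).

(0.951, 1.601)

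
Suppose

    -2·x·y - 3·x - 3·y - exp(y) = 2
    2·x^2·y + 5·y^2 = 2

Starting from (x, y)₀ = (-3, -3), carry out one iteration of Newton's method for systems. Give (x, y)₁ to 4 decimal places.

(-2.5988, -2.7131)

At (-3, -3): F = (-2.049787, -11.0000).
Jacobian J = [[-2·y - 3, -2·x - exp(y) - 3], [4·x·y, 2·x^2 + 10·y]].
At the point, J = [[3.0000, 2.950213], [36.0000, -12.0000]] (det J = -142.207666).
Solving J·Δ = −F gives Δ = (0.4012, 0.2869).
Then the next iterate is (x, y)₁ = (-2.5988, -2.7131).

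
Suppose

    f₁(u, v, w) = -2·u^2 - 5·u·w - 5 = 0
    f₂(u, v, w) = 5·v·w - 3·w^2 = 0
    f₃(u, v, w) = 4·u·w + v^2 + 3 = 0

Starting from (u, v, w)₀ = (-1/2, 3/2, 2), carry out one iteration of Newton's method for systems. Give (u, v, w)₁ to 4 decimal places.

(-0.5372, 1.2365, 2.0811)

At (-1/2, 3/2, 2): F = (-0.5000, 3.0000, 1.2500).
Jacobian J = [[-4·u - 5·w, 0, -5·u], [0, 5·w, 5·v - 6·w], [4·w, 2·v, 4·u]].
At the point, J = [[-8.0000, 0.0000, 2.5000], [0.0000, 10.0000, -4.5000], [8.0000, 3.0000, -2.0000]] (det J = -148.0000).
Solving J·Δ = −F gives Δ = (-0.0372, -0.2635, 0.0811).
Then the next iterate is (u, v, w)₁ = (-0.5372, 1.2365, 2.0811).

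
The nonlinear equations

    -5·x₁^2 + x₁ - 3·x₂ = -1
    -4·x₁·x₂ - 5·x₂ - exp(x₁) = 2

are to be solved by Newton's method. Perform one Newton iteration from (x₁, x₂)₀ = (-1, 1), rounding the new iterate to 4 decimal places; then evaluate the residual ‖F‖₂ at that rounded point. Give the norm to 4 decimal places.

1.0449

At (-1, 1): F = (-8.0000, -3.367879).
Jacobian J = [[-10·x₁ + 1, -3], [-4·x₂ - exp(x₁), -4·x₁ - 5]].
At the point, J = [[11.0000, -3.0000], [-4.367879, -1.0000]] (det J = -24.103638).
Solving J·Δ = −F gives Δ = (-0.0873, -2.9867).
Then the next iterate is (x₁, x₂)₁ = (-1.0873, -1.9867).
Re-evaluating at (-1.0873, -1.9867): F = (-0.038306, -1.044181), so ‖F‖₂ = 1.0449.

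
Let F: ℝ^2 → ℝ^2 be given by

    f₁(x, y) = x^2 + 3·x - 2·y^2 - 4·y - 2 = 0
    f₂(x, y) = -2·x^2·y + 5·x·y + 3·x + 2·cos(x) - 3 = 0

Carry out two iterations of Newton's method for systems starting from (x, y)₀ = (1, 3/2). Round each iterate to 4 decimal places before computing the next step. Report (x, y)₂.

(0.3890, -0.0984)

At (1, 3/2): F = (-8.5000, 5.580605).
Jacobian J = [[2·x + 3, -4·y - 4], [-4·x·y + 5·y - 2·sin(x) + 3, -2·x^2 + 5·x]].
At the point, J = [[5.0000, -10.0000], [2.817058, 3.0000]] (det J = 43.170580).
Solving J·Δ = −F gives Δ = (-0.7020, -1.2010).
Then the next iterate is (x, y)₁ = (0.2980, 0.2990).
Round to (0.2980, 0.2990) and repeat: F = (-2.391998, 0.198256), J = [[3.5960, -5.1960], [3.551374, 1.312392]].
Δ = (0.0910, -0.3974), so (x, y)₂ = (0.3890, -0.0984).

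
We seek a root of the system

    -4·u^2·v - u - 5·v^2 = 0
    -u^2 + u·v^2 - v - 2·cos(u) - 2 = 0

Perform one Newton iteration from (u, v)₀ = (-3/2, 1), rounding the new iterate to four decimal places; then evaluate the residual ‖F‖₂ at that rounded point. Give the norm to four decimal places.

6840.3068

At (-3/2, 1): F = (-12.5000, -6.891474).
Jacobian J = [[-8·u·v - 1, -4·u^2 - 10·v], [-2·u + v^2 + 2·sin(u), 2·u·v - 1]].
At the point, J = [[11.0000, -19.0000], [2.005010, -4.0000]] (det J = -5.904809).
Solving J·Δ = −F gives Δ = (-13.7071, -8.5936).
Then the next iterate is (u, v)₁ = (-15.2071, -7.5936).
Re-evaluating at (-15.2071, -7.5936): F = (6751.152213, -1100.791326), so ‖F‖₂ = 6840.3068.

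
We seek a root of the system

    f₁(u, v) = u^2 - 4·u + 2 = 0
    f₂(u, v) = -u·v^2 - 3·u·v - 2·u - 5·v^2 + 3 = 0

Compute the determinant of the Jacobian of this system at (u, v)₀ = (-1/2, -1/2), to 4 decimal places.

J = [[2·u - 4, 0], [-v^2 - 3·v - 2, -2·u·v - 3·u - 10·v]].
At the point, J = [[-5.0000, 0.0000], [-0.7500, 6.0000]].
det J = -30.0000.

-30.0000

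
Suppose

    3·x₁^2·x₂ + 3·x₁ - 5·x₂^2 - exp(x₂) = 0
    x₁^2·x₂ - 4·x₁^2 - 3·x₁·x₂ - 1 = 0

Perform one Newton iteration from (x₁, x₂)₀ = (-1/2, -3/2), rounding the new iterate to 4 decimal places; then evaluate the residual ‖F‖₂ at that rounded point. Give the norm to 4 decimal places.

4.1555

At (-1/2, -3/2): F = (-14.098130, -4.6250).
Jacobian J = [[6·x₁·x₂ + 3, 3·x₁^2 - 10·x₂ - exp(x₂)], [2·x₁·x₂ - 8·x₁ - 3·x₂, x₁^2 - 3·x₁]].
At the point, J = [[7.5000, 15.526870], [10.0000, 1.7500]] (det J = -142.143698).
Solving J·Δ = −F gives Δ = (0.3316, 0.7478).
Then the next iterate is (x₁, x₂)₁ = (-0.1684, -0.7522).
Re-evaluating at (-0.1684, -0.7522): F = (-3.869547, -1.514777), so ‖F‖₂ = 4.1555.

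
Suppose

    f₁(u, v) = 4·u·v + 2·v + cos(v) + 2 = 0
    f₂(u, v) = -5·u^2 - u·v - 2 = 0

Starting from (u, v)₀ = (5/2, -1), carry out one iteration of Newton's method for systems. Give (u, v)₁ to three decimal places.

At (5/2, -1): F = (-9.45970, -30.750).
Jacobian J = [[4·v, 4·u - sin(v) + 2], [-10·u - v, -u]].
At the point, J = [[-4.000, 12.84147], [-24.000, -2.500]] (det J = 318.19530).
Solving J·Δ = −F gives Δ = (-1.315, 0.327).
Then the next iterate is (u, v)₁ = (1.185, -0.673).

(1.185, -0.673)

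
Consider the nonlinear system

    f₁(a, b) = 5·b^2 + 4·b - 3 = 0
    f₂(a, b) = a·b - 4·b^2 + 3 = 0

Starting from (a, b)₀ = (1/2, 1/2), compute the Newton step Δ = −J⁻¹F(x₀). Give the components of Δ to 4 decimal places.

(-4.6944, -0.0278)

At (1/2, 1/2): F = (0.2500, 2.2500).
Jacobian J = [[0, 10·b + 4], [b, a - 8·b]].
At the point, J = [[0.0000, 9.0000], [0.5000, -3.5000]] (det J = -4.5000).
Solving J·Δ = −F gives Δ = (-4.6944, -0.0278).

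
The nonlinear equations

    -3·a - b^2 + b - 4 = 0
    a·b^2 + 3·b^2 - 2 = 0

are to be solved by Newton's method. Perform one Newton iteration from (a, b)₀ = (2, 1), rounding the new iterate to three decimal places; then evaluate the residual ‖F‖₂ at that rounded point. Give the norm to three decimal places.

At (2, 1): F = (-10.000, 3.000).
Jacobian J = [[-3, -2·b + 1], [b^2, 2·a·b + 6·b]].
At the point, J = [[-3.000, -1.000], [1.000, 10.000]] (det J = -29.000).
Solving J·Δ = −F gives Δ = (-3.345, 0.034).
Then the next iterate is (a, b)₁ = (-1.345, 1.034).
Re-evaluating at (-1.345, 1.034): F = (-0.00016, -0.23055), so ‖F‖₂ = 0.231.

0.231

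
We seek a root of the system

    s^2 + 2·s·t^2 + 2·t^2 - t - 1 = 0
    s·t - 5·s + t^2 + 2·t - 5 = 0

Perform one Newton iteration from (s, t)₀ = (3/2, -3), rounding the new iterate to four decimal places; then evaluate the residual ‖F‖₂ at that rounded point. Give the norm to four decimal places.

At (3/2, -3): F = (49.2500, -14.0000).
Jacobian J = [[2·s + 2·t^2, 4·s·t + 4·t - 1], [t - 5, s + 2·t + 2]].
At the point, J = [[21.0000, -31.0000], [-8.0000, -2.5000]] (det J = -300.5000).
Solving J·Δ = −F gives Δ = (-1.8540, 0.3328).
Then the next iterate is (s, t)₁ = (-0.3540, -2.6672).
Re-evaluating at (-0.3540, -2.6672): F = (10.983747, -0.506255), so ‖F‖₂ = 10.9954.

10.9954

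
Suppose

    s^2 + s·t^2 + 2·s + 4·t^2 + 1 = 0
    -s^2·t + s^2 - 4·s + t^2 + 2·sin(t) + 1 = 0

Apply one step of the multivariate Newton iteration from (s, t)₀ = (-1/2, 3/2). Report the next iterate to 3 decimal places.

(0.611, 0.382)

At (-1/2, 3/2): F = (8.125, 7.11999).
Jacobian J = [[2·s + t^2 + 2, 2·s·t + 8·t], [-2·s·t + 2·s - 4, -s^2 + 2·t + 2·cos(t)]].
At the point, J = [[3.250, 10.500], [-3.500, 2.89147]] (det J = 46.14729).
Solving J·Δ = −F gives Δ = (1.111, -1.118).
Then the next iterate is (s, t)₁ = (0.611, 0.382).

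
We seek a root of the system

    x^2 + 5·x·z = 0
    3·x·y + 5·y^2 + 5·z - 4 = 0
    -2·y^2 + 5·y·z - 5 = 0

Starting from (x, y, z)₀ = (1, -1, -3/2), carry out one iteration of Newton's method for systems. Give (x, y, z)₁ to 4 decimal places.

At (1, -1, -3/2): F = (-6.5000, -9.5000, 0.5000).
Jacobian J = [[2·x + 5·z, 0, 5·x], [3·y, 3·x + 10·y, 5], [0, -4·y + 5·z, 5·y]].
At the point, J = [[-5.5000, 0.0000, 5.0000], [-3.0000, -7.0000, 5.0000], [0.0000, -3.5000, -5.0000]] (det J = -236.2500).
Solving J·Δ = −F gives Δ = (-0.6667, -0.6667, 0.5667).
Then the next iterate is (x, y, z)₁ = (0.3333, -1.6667, -0.9333).

(0.3333, -1.6667, -0.9333)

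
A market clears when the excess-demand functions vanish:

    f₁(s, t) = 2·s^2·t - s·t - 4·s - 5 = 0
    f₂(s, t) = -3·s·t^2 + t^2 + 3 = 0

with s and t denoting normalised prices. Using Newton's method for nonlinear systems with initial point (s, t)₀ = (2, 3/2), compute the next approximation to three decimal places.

(3.921, 0.086)

At (2, 3/2): F = (-4.000, -8.250).
Jacobian J = [[4·s·t - t - 4, 2·s^2 - s], [-3·t^2, -6·s·t + 2·t]].
At the point, J = [[6.500, 6.000], [-6.750, -15.000]] (det J = -57.000).
Solving J·Δ = −F gives Δ = (1.921, -1.414).
Then the next iterate is (s, t)₁ = (3.921, 0.086).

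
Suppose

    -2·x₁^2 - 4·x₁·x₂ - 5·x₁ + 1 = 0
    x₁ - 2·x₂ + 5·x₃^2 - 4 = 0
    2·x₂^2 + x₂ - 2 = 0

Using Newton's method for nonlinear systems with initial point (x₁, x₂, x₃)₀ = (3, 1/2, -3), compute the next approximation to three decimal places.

(0.789, 0.833, -1.663)

At (3, 1/2, -3): F = (-38.000, 43.000, -1.000).
Jacobian J = [[-4·x₁ - 4·x₂ - 5, -4·x₁, 0], [1, -2, 10·x₃], [0, 4·x₂ + 1, 0]].
At the point, J = [[-19.000, -12.000, 0.000], [1.000, -2.000, -30.000], [0.000, 3.000, 0.000]] (det J = -1710.000).
Solving J·Δ = −F gives Δ = (-2.211, 0.333, 1.337).
Then the next iterate is (x₁, x₂, x₃)₁ = (0.789, 0.833, -1.663).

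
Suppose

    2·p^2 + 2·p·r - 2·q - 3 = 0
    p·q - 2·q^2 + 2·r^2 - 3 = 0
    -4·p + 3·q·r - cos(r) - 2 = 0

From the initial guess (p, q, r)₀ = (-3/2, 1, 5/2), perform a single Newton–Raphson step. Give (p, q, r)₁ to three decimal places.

(-2.465, -0.514, 1.164)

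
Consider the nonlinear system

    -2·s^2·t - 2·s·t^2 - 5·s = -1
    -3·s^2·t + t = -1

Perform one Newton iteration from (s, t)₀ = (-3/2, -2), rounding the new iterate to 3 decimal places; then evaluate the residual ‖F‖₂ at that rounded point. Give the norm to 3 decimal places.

10.452

At (-3/2, -2): F = (29.500, 12.500).
Jacobian J = [[-4·s·t - 2·t^2 - 5, -2·s^2 - 4·s·t], [-6·s·t, -3·s^2 + 1]].
At the point, J = [[-25.000, -16.500], [-18.000, -5.750]] (det J = -153.250).
Solving J·Δ = −F gives Δ = (0.239, 1.426).
Then the next iterate is (s, t)₁ = (-1.261, -0.574).
Re-evaluating at (-1.261, -0.574): F = (9.96140, 3.16419), so ‖F‖₂ = 10.452.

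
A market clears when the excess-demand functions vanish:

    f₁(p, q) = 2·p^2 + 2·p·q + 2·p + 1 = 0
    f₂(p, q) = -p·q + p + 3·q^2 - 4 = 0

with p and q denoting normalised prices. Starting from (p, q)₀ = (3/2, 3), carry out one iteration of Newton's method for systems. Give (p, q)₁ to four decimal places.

(0.5348, 1.6709)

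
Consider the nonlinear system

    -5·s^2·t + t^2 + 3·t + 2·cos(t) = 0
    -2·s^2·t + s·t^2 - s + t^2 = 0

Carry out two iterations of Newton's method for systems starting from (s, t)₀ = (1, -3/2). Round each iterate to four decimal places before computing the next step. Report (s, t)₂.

At (1, -3/2): F = (5.391474, 6.5000).
Jacobian J = [[-10·s·t, -5·s^2 + 2·t - 2·sin(t) + 3], [-4·s·t + t^2 - 1, -2·s^2 + 2·s·t + 2·t]].
At the point, J = [[15.0000, -3.005010], [7.2500, -8.0000]] (det J = -98.213677).
Solving J·Δ = −F gives Δ = (-0.2403, 0.5947).
Then the next iterate is (s, t)₁ = (0.7597, -0.9053).
Round to (0.7597, -0.9053) and repeat: F = (1.951010, 1.727471), J = [[6.877564, -0.123100], [2.570594, -4.340401]].
Δ = (-0.2795, 0.2325), so (s, t)₂ = (0.4802, -0.6728).

(0.4802, -0.6728)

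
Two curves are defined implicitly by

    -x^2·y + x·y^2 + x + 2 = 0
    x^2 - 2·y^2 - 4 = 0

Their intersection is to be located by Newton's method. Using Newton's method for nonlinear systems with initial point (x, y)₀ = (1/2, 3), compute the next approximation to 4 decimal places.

At (1/2, 3): F = (6.2500, -21.7500).
Jacobian J = [[-2·x·y + y^2 + 1, -x^2 + 2·x·y], [2·x, -4·y]].
At the point, J = [[7.0000, 2.7500], [1.0000, -12.0000]] (det J = -86.7500).
Solving J·Δ = −F gives Δ = (-0.1751, -1.8271).
Then the next iterate is (x, y)₁ = (0.3249, 1.1729).

(0.3249, 1.1729)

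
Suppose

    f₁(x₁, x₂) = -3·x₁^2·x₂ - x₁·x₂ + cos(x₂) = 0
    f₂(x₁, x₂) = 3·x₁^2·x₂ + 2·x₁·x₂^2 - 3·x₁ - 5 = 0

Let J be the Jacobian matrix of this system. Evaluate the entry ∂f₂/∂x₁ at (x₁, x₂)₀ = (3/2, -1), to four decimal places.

∂f₂/∂x₁ = 6·x₁·x₂ + 2·x₂^2 - 3.
At (3/2, -1) this is -10.0000.

-10.0000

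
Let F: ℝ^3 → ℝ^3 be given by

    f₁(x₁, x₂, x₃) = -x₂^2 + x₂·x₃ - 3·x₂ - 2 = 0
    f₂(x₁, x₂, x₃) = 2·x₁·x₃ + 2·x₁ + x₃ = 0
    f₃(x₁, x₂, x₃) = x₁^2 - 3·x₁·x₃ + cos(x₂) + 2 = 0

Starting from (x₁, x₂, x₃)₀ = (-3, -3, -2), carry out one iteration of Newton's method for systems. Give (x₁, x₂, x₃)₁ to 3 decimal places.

At (-3, -3, -2): F = (4.000, 4.000, -7.98999).
Jacobian J = [[0, -2·x₂ + x₃ - 3, x₂], [2·x₃ + 2, 0, 2·x₁ + 1], [2·x₁ - 3·x₃, -sin(x₂), -3·x₁]].
At the point, J = [[0.000, 1.000, -3.000], [-2.000, 0.000, -5.000], [0.000, 0.14112, 9.000]] (det J = 18.84672).
Solving J·Δ = −F gives Δ = (-0.269, -1.277, 0.908).
Then the next iterate is (x₁, x₂, x₃)₁ = (-3.269, -4.277, -1.092).

(-3.269, -4.277, -1.092)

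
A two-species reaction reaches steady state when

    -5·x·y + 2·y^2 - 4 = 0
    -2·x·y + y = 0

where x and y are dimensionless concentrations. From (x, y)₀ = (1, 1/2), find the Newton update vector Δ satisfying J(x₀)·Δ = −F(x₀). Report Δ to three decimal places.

(9.000, -9.500)

At (1, 1/2): F = (-6.000, -0.500).
Jacobian J = [[-5·y, -5·x + 4·y], [-2·y, -2·x + 1]].
At the point, J = [[-2.500, -3.000], [-1.000, -1.000]] (det J = -0.500).
Solving J·Δ = −F gives Δ = (9.000, -9.500).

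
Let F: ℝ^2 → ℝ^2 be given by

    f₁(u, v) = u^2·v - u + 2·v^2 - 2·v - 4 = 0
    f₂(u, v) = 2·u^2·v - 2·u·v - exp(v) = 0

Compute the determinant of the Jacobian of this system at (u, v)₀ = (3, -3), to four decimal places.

J = [[2·u·v - 1, u^2 + 4·v - 2], [4·u·v - 2·v, 2·u^2 - 2·u - exp(v)]].
At the point, J = [[-19.0000, -5.0000], [-30.0000, 11.950213]].
det J = -377.0540.

-377.0540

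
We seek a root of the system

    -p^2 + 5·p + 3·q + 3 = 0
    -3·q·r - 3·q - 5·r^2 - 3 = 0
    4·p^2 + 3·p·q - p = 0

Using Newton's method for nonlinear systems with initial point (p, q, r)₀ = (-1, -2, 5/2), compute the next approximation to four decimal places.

At (-1, -2, 5/2): F = (-9.0000, -13.2500, 11.0000).
Jacobian J = [[-2·p + 5, 3, 0], [0, -3·r - 3, -3·q - 10·r], [8·p + 3·q - 1, 3·p, 0]].
At the point, J = [[7.0000, 3.0000, 0.0000], [0.0000, -10.5000, -19.0000], [-15.0000, -3.0000, 0.0000]] (det J = 456.0000).
Solving J·Δ = −F gives Δ = (0.2500, 2.4167, -2.0329).
Then the next iterate is (p, q, r)₁ = (-0.7500, 0.4167, 0.4671).

(-0.7500, 0.4167, 0.4671)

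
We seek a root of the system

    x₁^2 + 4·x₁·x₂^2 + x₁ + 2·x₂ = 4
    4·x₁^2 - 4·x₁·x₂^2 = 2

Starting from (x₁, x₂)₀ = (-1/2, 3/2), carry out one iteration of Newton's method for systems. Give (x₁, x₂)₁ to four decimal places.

(9.7500, 23.1250)

At (-1/2, 3/2): F = (-5.7500, 3.5000).
Jacobian J = [[2·x₁ + 4·x₂^2 + 1, 8·x₁·x₂ + 2], [8·x₁ - 4·x₂^2, -8·x₁·x₂]].
At the point, J = [[9.0000, -4.0000], [-13.0000, 6.0000]] (det J = 2.0000).
Solving J·Δ = −F gives Δ = (10.2500, 21.6250).
Then the next iterate is (x₁, x₂)₁ = (9.7500, 23.1250).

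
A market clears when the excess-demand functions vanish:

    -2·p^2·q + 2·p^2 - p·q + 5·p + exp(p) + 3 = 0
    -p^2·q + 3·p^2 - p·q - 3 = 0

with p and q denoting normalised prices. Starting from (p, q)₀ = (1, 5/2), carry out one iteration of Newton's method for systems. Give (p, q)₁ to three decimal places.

(-7.662, 6.497)

At (1, 5/2): F = (5.21828, -5.000).
Jacobian J = [[-4·p·q + 4·p - q + exp(p) + 5, -2·p^2 - p], [-2·p·q + 6·p - q, -p^2 - p]].
At the point, J = [[-0.78172, -3.000], [-1.500, -2.000]] (det J = -2.93656).
Solving J·Δ = −F gives Δ = (-8.662, 3.997).
Then the next iterate is (p, q)₁ = (-7.662, 6.497).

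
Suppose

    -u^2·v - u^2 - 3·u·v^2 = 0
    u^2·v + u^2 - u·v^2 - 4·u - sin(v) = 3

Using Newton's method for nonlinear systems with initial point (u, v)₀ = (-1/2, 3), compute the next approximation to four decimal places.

(-0.7901, 0.8090)

At (-1/2, 3): F = (12.5000, 4.358880).
Jacobian J = [[-2·u·v - 2·u - 3·v^2, -u^2 - 6·u·v], [2·u·v + 2·u - v^2 - 4, u^2 - 2·u·v - cos(v)]].
At the point, J = [[-23.0000, 8.7500], [-17.0000, 4.239992]] (det J = 51.230173).
Solving J·Δ = −F gives Δ = (-0.2901, -2.1910).
Then the next iterate is (u, v)₁ = (-0.7901, 0.8090).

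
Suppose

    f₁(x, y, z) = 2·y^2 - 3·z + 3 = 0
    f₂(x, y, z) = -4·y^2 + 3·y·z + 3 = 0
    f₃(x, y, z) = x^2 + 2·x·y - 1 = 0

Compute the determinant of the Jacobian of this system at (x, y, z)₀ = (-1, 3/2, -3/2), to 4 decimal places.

J = [[0, 4·y, -3], [0, -8·y + 3·z, 3·y], [2·x + 2·y, 2·x, 0]].
At the point, J = [[0.0000, 6.0000, -3.0000], [0.0000, -16.5000, 4.5000], [1.0000, -2.0000, 0.0000]].
det J = -22.5000.

-22.5000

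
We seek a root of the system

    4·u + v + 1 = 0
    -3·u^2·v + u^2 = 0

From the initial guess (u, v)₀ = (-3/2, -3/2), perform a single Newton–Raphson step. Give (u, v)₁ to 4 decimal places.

At (-3/2, -3/2): F = (-6.5000, 12.3750).
Jacobian J = [[4, 1], [-6·u·v + 2·u, -3·u^2]].
At the point, J = [[4.0000, 1.0000], [-16.5000, -6.7500]] (det J = -10.5000).
Solving J·Δ = −F gives Δ = (3.0000, -5.5000).
Then the next iterate is (u, v)₁ = (1.5000, -7.0000).

(1.5000, -7.0000)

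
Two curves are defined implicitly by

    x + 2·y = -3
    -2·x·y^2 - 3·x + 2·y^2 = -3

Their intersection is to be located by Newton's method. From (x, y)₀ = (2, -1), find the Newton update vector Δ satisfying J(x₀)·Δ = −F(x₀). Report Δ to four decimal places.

(-1.5714, -0.7143)

At (2, -1): F = (3.0000, -5.0000).
Jacobian J = [[1, 2], [-2·y^2 - 3, -4·x·y + 4·y]].
At the point, J = [[1.0000, 2.0000], [-5.0000, 4.0000]] (det J = 14.0000).
Solving J·Δ = −F gives Δ = (-1.5714, -0.7143).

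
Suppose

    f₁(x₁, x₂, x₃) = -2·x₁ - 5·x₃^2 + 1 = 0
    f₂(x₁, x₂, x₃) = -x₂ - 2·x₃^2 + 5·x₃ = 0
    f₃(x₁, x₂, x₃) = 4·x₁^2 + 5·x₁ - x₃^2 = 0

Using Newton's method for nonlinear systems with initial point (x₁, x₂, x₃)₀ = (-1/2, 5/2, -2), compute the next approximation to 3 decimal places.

(0.857, -4.536, -0.964)

At (-1/2, 5/2, -2): F = (-18.000, -20.500, -5.500).
Jacobian J = [[-2, 0, -10·x₃], [0, -1, -4·x₃ + 5], [8·x₁ + 5, 0, -2·x₃]].
At the point, J = [[-2.000, 0.000, 20.000], [0.000, -1.000, 13.000], [1.000, 0.000, 4.000]] (det J = 28.000).
Solving J·Δ = −F gives Δ = (1.357, -7.036, 1.036).
Then the next iterate is (x₁, x₂, x₃)₁ = (0.857, -4.536, -0.964).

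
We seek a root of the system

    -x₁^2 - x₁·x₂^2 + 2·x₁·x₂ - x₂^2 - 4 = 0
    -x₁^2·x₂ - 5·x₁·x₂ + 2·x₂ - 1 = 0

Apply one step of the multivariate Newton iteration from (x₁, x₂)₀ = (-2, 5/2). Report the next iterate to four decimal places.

(2.6122, 1.5663)

At (-2, 5/2): F = (-11.7500, 19.0000).
Jacobian J = [[-2·x₁ - x₂^2 + 2·x₂, -2·x₁·x₂ + 2·x₁ - 2·x₂], [-2·x₁·x₂ - 5·x₂, -x₁^2 - 5·x₁ + 2]].
At the point, J = [[2.7500, 1.0000], [-2.5000, 8.0000]] (det J = 24.5000).
Solving J·Δ = −F gives Δ = (4.6122, -0.9337).
Then the next iterate is (x₁, x₂)₁ = (2.6122, 1.5663).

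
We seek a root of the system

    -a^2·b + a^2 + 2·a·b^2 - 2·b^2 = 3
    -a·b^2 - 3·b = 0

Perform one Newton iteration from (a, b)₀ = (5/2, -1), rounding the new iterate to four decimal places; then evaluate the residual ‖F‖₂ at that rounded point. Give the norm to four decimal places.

20.1325

At (5/2, -1): F = (12.5000, 0.5000).
Jacobian J = [[-2·a·b + 2·a + 2·b^2, -a^2 + 4·a·b - 4·b], [-b^2, -2·a·b - 3]].
At the point, J = [[12.0000, -12.2500], [-1.0000, 2.0000]] (det J = 11.7500).
Solving J·Δ = −F gives Δ = (-2.6489, -1.5745).
Then the next iterate is (a, b)₁ = (-0.1489, -2.5745).
Re-evaluating at (-0.1489, -2.5745): F = (-18.150683, 8.710417), so ‖F‖₂ = 20.1325.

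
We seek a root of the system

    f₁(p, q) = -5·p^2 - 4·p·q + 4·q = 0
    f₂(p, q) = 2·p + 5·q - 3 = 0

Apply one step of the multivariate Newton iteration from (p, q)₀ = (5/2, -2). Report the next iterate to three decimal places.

(0.524, 0.390)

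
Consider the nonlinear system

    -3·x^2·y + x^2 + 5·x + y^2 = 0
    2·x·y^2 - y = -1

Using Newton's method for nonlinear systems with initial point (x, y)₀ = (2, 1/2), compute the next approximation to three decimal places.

(-0.845, 0.474)

At (2, 1/2): F = (8.250, 1.500).
Jacobian J = [[-6·x·y + 2·x + 5, -3·x^2 + 2·y], [2·y^2, 4·x·y - 1]].
At the point, J = [[3.000, -11.000], [0.500, 3.000]] (det J = 14.500).
Solving J·Δ = −F gives Δ = (-2.845, -0.026).
Then the next iterate is (x, y)₁ = (-0.845, 0.474).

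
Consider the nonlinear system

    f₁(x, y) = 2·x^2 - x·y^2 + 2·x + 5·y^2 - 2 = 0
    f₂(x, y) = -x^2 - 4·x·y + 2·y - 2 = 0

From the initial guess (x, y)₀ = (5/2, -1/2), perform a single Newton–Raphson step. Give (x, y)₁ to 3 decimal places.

At (5/2, -1/2): F = (16.125, -4.250).
Jacobian J = [[4·x - y^2 + 2, -2·x·y + 10·y], [-2·x - 4·y, -4·x + 2]].
At the point, J = [[11.750, -2.500], [-3.000, -8.000]] (det J = -101.500).
Solving J·Δ = −F gives Δ = (-1.376, -0.015).
Then the next iterate is (x, y)₁ = (1.124, -0.515).

(1.124, -0.515)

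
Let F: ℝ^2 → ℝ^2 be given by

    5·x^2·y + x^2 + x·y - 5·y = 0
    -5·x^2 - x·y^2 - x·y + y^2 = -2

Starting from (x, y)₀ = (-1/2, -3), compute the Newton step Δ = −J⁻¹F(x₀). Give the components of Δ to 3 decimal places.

(-0.576, 1.568)

At (-1/2, -3): F = (13.000, 12.750).
Jacobian J = [[10·x·y + 2·x + y, 5·x^2 + x - 5], [-10·x - y^2 - y, -2·x·y - x + 2·y]].
At the point, J = [[11.000, -4.250], [-1.000, -8.500]] (det J = -97.750).
Solving J·Δ = −F gives Δ = (-0.576, 1.568).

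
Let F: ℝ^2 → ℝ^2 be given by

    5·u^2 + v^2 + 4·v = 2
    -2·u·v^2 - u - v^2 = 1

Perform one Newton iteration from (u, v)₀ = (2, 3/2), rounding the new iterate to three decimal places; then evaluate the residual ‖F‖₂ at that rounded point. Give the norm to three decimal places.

At (2, 3/2): F = (26.250, -14.250).
Jacobian J = [[10·u, 2·v + 4], [-2·v^2 - 1, -4·u·v - 2·v]].
At the point, J = [[20.000, 7.000], [-5.500, -15.000]] (det J = -261.500).
Solving J·Δ = −F gives Δ = (-1.124, -0.538).
Then the next iterate is (u, v)₁ = (0.876, 0.962).
Re-evaluating at (0.876, 0.962): F = (6.61032, -4.42282), so ‖F‖₂ = 7.953.

7.953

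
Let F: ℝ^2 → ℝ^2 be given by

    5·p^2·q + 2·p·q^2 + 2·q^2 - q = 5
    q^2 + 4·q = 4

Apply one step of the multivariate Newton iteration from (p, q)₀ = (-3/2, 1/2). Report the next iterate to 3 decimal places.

At (-3/2, 1/2): F = (-0.125, -1.750).
Jacobian J = [[10·p·q + 2·q^2, 5·p^2 + 4·p·q + 4·q - 1], [0, 2·q + 4]].
At the point, J = [[-7.000, 9.250], [0.000, 5.000]] (det J = -35.000).
Solving J·Δ = −F gives Δ = (0.445, 0.350).
Then the next iterate is (p, q)₁ = (-1.055, 0.850).

(-1.055, 0.850)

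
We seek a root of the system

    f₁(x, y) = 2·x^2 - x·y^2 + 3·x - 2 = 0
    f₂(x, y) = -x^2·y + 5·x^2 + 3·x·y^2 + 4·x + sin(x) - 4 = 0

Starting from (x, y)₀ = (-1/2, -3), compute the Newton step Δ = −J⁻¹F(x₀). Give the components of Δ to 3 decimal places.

At (-1/2, -3): F = (1.500, -17.97943).
Jacobian J = [[4·x - y^2 + 3, -2·x·y], [-2·x·y + 10·x + 3·y^2 + cos(x) + 4, -x^2 + 6·x·y]].
At the point, J = [[-8.000, -3.000], [23.87758, 8.750]] (det J = 1.63275).
Solving J·Δ = −F gives Δ = (24.997, -66.158).

(24.997, -66.158)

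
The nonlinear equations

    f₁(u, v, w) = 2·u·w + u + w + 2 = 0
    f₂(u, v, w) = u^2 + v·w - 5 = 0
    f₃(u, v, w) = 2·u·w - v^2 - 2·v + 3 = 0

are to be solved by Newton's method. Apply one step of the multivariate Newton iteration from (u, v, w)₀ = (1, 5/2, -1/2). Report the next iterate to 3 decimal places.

(3.784, 0.638, -1.000)

At (1, 5/2, -1/2): F = (1.500, -5.250, -9.250).
Jacobian J = [[2·w + 1, 0, 2·u + 1], [2·u, w, v], [2·w, -2·v - 2, 2·u]].
At the point, J = [[0.000, 0.000, 3.000], [2.000, -0.500, 2.500], [-1.000, -7.000, 2.000]] (det J = -43.500).
Solving J·Δ = −F gives Δ = (2.784, -1.862, -0.500).
Then the next iterate is (u, v, w)₁ = (3.784, 0.638, -1.000).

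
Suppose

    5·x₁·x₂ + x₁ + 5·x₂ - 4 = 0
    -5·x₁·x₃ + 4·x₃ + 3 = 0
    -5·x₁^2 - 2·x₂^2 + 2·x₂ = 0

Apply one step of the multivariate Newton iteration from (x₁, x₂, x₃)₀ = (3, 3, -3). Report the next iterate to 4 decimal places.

(1.7500, 1.0500, -1.4318)

At (3, 3, -3): F = (59.0000, 36.0000, -57.0000).
Jacobian J = [[5·x₂ + 1, 5·x₁ + 5, 0], [-5·x₃, 0, -5·x₁ + 4], [-10·x₁, -4·x₂ + 2, 0]].
At the point, J = [[16.0000, 20.0000, 0.0000], [15.0000, 0.0000, -11.0000], [-30.0000, -10.0000, 0.0000]] (det J = 4840.0000).
Solving J·Δ = −F gives Δ = (-1.2500, -1.9500, 1.5682).
Then the next iterate is (x₁, x₂, x₃)₁ = (1.7500, 1.0500, -1.4318).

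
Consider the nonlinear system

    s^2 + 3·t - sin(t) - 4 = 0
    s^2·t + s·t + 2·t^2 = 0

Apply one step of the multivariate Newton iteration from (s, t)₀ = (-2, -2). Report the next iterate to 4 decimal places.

At (-2, -2): F = (-5.090703, 4.0000).
Jacobian J = [[2·s, -cos(t) + 3], [2·s·t + t, s^2 + s + 4·t]].
At the point, J = [[-4.0000, 3.416147], [6.0000, -6.0000]] (det J = 3.503119).
Solving J·Δ = −F gives Δ = (-4.8185, -4.1518).
Then the next iterate is (s, t)₁ = (-6.8185, -6.1518).

(-6.8185, -6.1518)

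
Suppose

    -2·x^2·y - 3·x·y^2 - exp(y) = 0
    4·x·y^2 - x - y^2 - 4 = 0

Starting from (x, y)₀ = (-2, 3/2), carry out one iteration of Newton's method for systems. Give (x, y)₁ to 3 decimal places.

(-0.906, 1.000)

At (-2, 3/2): F = (-2.98169, -22.250).
Jacobian J = [[-4·x·y - 3·y^2, -2·x^2 - 6·x·y - exp(y)], [4·y^2 - 1, 8·x·y - 2·y]].
At the point, J = [[5.250, 5.51831], [8.000, -27.000]] (det J = -185.89649).
Solving J·Δ = −F gives Δ = (1.094, -0.500).
Then the next iterate is (x, y)₁ = (-0.906, 1.000).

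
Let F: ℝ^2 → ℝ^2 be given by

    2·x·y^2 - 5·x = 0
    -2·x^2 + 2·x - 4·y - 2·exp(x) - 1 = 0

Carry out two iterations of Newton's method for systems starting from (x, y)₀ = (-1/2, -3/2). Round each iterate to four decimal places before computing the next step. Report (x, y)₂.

At (-1/2, -3/2): F = (0.2500, 2.286939).
Jacobian J = [[2·y^2 - 5, 4·x·y], [-4·x - 2·exp(x) + 2, -4]].
At the point, J = [[-0.5000, 3.0000], [2.786939, -4.0000]] (det J = -6.360816).
Solving J·Δ = −F gives Δ = (-1.2358, -0.2893).
Then the next iterate is (x, y)₁ = (-1.7358, -1.7893).
Round to (-1.7358, -1.7893) and repeat: F = (-2.435655, -3.692922), J = [[1.403189, 12.423468], [8.590682, -4.0000]].
Δ = (0.4951, 0.1401), so (x, y)₂ = (-1.2407, -1.6492).

(-1.2407, -1.6492)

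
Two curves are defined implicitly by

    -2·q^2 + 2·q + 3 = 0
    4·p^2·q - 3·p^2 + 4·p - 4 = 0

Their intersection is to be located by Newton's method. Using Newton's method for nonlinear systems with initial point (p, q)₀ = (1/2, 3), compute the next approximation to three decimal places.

(0.550, 2.100)

At (1/2, 3): F = (-9.000, 0.250).
Jacobian J = [[0, -4·q + 2], [8·p·q - 6·p + 4, 4·p^2]].
At the point, J = [[0.000, -10.000], [13.000, 1.000]] (det J = 130.000).
Solving J·Δ = −F gives Δ = (0.050, -0.900).
Then the next iterate is (p, q)₁ = (0.550, 2.100).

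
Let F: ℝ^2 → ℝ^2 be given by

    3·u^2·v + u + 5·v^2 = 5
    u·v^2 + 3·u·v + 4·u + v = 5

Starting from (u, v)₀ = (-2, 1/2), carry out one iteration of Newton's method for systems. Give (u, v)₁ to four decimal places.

At (-2, 1/2): F = (0.2500, -16.0000).
Jacobian J = [[6·u·v + 1, 3·u^2 + 10·v], [v^2 + 3·v + 4, 2·u·v + 3·u + 1]].
At the point, J = [[-5.0000, 17.0000], [5.7500, -7.0000]] (det J = -62.7500).
Solving J·Δ = −F gives Δ = (4.3068, 1.2520).
Then the next iterate is (u, v)₁ = (2.3068, 1.7520).

(2.3068, 1.7520)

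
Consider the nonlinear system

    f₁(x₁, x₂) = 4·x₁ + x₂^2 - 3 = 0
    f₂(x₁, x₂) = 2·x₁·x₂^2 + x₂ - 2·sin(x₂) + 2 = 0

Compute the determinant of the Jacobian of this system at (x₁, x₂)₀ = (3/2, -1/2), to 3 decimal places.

-14.521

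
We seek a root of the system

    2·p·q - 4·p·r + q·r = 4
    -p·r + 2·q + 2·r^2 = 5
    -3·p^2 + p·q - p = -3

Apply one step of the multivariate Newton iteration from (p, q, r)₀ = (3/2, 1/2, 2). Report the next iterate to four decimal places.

At (3/2, 1/2, 2): F = (-13.5000, 1.0000, -4.5000).
Jacobian J = [[2·q - 4·r, 2·p + r, -4·p + q], [-r, 2, -p + 4·r], [-6·p + q - 1, p, 0]].
At the point, J = [[-7.0000, 5.0000, -5.5000], [-2.0000, 2.0000, 6.5000], [-9.5000, 1.5000, 0.0000]] (det J = -328.5000).
Solving J·Δ = −F gives Δ = (-0.2203, 1.6046, -0.7154).
Then the next iterate is (p, q, r)₁ = (1.2797, 2.1046, 1.2846).

(1.2797, 2.1046, 1.2846)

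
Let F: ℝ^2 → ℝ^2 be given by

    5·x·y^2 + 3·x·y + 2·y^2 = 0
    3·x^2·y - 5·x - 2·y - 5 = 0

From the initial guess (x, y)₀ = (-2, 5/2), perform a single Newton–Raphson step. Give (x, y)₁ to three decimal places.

At (-2, 5/2): F = (-65.000, 30.000).
Jacobian J = [[5·y^2 + 3·y, 10·x·y + 3·x + 4·y], [6·x·y - 5, 3·x^2 - 2]].
At the point, J = [[38.750, -46.000], [-35.000, 10.000]] (det J = -1222.500).
Solving J·Δ = −F gives Δ = (0.597, -0.910).
Then the next iterate is (x, y)₁ = (-1.403, 1.590).

(-1.403, 1.590)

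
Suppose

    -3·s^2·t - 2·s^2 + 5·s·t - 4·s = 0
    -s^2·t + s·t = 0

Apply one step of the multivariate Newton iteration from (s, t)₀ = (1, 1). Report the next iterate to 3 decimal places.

(1.000, 3.000)

At (1, 1): F = (-4.000, 0.000).
Jacobian J = [[-6·s·t - 4·s + 5·t - 4, -3·s^2 + 5·s], [-2·s·t + t, -s^2 + s]].
At the point, J = [[-9.000, 2.000], [-1.000, 0.000]] (det J = 2.000).
Solving J·Δ = −F gives Δ = (0.000, 2.000).
Then the next iterate is (s, t)₁ = (1.000, 3.000).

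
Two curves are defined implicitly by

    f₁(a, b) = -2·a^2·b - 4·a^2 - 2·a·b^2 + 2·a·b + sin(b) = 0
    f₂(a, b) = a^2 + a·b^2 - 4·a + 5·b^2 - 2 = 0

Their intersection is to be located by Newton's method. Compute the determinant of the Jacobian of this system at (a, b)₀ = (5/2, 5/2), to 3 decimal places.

-1727.317

J = [[-4·a·b - 8·a - 2·b^2 + 2·b, -2·a^2 - 4·a·b + 2·a + cos(b)], [2·a + b^2 - 4, 2·a·b + 10·b]].
At the point, J = [[-52.500, -33.30114], [7.250, 37.500]].
det J = -1727.317.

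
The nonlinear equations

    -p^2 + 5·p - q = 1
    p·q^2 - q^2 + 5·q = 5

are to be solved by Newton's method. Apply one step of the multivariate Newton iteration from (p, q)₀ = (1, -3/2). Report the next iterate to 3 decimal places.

(0.420, 1.261)

At (1, -3/2): F = (4.500, -12.500).
Jacobian J = [[-2·p + 5, -1], [q^2, 2·p·q - 2·q + 5]].
At the point, J = [[3.000, -1.000], [2.250, 5.000]] (det J = 17.250).
Solving J·Δ = −F gives Δ = (-0.580, 2.761).
Then the next iterate is (p, q)₁ = (0.420, 1.261).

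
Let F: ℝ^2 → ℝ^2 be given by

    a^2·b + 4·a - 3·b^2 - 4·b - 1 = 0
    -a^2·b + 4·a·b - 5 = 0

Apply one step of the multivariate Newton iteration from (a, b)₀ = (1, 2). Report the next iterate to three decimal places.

(1.357, 1.190)

At (1, 2): F = (-15.000, 1.000).
Jacobian J = [[2·a·b + 4, a^2 - 6·b - 4], [-2·a·b + 4·b, -a^2 + 4·a]].
At the point, J = [[8.000, -15.000], [4.000, 3.000]] (det J = 84.000).
Solving J·Δ = −F gives Δ = (0.357, -0.810).
Then the next iterate is (a, b)₁ = (1.357, 1.190).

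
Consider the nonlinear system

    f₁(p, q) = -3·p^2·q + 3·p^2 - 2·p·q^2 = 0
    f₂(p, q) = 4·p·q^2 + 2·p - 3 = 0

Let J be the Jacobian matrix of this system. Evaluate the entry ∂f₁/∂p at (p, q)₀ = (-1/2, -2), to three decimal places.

-17.000

∂f₁/∂p = -6·p·q + 6·p - 2·q^2.
At (-1/2, -2) this is -17.000.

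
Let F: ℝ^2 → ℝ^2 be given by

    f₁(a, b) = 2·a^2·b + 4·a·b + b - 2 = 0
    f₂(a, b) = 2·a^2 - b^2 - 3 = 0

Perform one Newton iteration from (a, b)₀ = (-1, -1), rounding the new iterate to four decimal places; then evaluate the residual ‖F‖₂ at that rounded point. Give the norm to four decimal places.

4.1231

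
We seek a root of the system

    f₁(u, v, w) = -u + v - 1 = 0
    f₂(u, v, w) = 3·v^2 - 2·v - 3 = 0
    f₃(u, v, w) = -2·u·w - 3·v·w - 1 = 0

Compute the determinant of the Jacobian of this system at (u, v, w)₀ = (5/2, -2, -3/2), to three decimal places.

14.000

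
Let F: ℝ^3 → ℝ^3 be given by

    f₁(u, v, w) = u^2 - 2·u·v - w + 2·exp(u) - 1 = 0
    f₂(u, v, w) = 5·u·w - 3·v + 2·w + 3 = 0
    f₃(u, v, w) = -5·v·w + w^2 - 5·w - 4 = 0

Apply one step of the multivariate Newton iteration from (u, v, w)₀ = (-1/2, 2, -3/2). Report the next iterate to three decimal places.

At (-1/2, 2, -3/2): F = (3.96306, -2.250, 20.750).
Jacobian J = [[2·u - 2·v + 2·exp(u), -2·u, -1], [5·w, -3, 5·u + 2], [0, -5·w, -5·v + 2·w - 5]].
At the point, J = [[-3.78694, 1.000, -1.000], [-7.500, -3.000, -0.500], [0.000, 7.500, -18.000]] (det J = -297.44571).
Solving J·Δ = −F gives Δ = (0.446, -1.923, 0.351).
Then the next iterate is (u, v, w)₁ = (-0.054, 0.077, -1.149).

(-0.054, 0.077, -1.149)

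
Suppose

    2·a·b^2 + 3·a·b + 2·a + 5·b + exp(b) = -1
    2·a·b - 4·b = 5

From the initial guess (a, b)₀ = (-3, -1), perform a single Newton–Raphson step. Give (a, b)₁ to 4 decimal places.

(-6.6346, 0.2269)

At (-3, -1): F = (-6.632121, 5.0000).
Jacobian J = [[2·b^2 + 3·b + 2, 4·a·b + 3·a + exp(b) + 5], [2·b, 2·a - 4]].
At the point, J = [[1.0000, 8.367879], [-2.0000, -10.0000]] (det J = 6.735759).
Solving J·Δ = −F gives Δ = (-3.6346, 1.2269).
Then the next iterate is (a, b)₁ = (-6.6346, 0.2269).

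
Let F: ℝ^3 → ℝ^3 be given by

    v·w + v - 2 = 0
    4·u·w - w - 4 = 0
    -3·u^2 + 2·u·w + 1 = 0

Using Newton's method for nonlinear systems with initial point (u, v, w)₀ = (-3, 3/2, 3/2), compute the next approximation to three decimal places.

(-1.675, 1.518, 0.304)

At (-3, 3/2, 3/2): F = (1.750, -23.500, -35.000).
Jacobian J = [[0, w + 1, v], [4·w, 0, 4·u - 1], [-6·u + 2·w, 0, 2·u]].
At the point, J = [[0.000, 2.500, 1.500], [6.000, 0.000, -13.000], [21.000, 0.000, -6.000]] (det J = -592.500).
Solving J·Δ = −F gives Δ = (1.325, 0.018, -1.196).
Then the next iterate is (u, v, w)₁ = (-1.675, 1.518, 0.304).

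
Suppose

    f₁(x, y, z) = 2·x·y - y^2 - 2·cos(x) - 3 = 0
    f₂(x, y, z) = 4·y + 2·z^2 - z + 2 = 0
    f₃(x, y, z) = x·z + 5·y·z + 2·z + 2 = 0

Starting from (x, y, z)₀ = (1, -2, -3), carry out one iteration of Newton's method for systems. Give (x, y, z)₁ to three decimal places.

At (1, -2, -3): F = (-12.08060, 15.000, 23.000).
Jacobian J = [[2·y + 2·sin(x), 2·x - 2·y, 0], [0, 4, 4·z - 1], [z, 5·z, x + 5·y + 2]].
At the point, J = [[-2.31706, 6.000, 0.000], [0.000, 4.000, -13.000], [-3.000, -15.000, -7.000]] (det J = 750.70394).
Solving J·Δ = −F gives Δ = (-2.038, 1.226, 1.531).
Then the next iterate is (x, y, z)₁ = (-1.038, -0.774, -1.469).

(-1.038, -0.774, -1.469)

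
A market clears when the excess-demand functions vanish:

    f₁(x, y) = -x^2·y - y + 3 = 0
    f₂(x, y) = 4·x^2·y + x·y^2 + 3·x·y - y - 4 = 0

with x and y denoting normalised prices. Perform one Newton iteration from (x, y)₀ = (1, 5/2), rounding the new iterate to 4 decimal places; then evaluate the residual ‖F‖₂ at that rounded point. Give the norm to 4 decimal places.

8.0623

At (1, 5/2): F = (-2.0000, 17.2500).
Jacobian J = [[-2·x·y, -x^2 - 1], [8·x·y + y^2 + 3·y, 4·x^2 + 2·x·y + 3·x - 1]].
At the point, J = [[-5.0000, -2.0000], [33.7500, 11.0000]] (det J = 12.5000).
Solving J·Δ = −F gives Δ = (-1.0000, 1.5000).
Then the next iterate is (x, y)₁ = (0.0000, 4.0000).
Re-evaluating at (0.0000, 4.0000): F = (-1.0000, -8.0000), so ‖F‖₂ = 8.0623.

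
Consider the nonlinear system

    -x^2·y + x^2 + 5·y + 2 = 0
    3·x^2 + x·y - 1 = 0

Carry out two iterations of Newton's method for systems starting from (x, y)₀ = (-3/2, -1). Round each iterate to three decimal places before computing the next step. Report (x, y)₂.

(-0.564, -0.495)

At (-3/2, -1): F = (1.500, 7.250).
Jacobian J = [[-2·x·y + 2·x, -x^2 + 5], [6·x + y, x]].
At the point, J = [[-6.000, 2.750], [-10.000, -1.500]] (det J = 36.500).
Solving J·Δ = −F gives Δ = (0.608, 0.781).
Then the next iterate is (x, y)₁ = (-0.892, -0.219).
Round to (-0.892, -0.219) and repeat: F = (1.87491, 1.58234), J = [[-2.17470, 4.20434], [-5.571, -0.892]].
Δ = (0.328, -0.276), so (x, y)₂ = (-0.564, -0.495).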